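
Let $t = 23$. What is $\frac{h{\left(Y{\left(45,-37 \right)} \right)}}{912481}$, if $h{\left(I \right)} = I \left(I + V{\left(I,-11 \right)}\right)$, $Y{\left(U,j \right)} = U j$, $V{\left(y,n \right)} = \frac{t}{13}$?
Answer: $\frac{36000630}{11862253} \approx 3.0349$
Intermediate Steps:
$V{\left(y,n \right)} = \frac{23}{13}$
$h{\left(I \right)} = I \left(\frac{23}{13} + I\right)$ ($h{\left(I \right)} = I \left(I + \frac{23}{13}\right) = I \left(\frac{23}{13} + I\right)$)
$\frac{h{\left(Y{\left(45,-37 \right)} \right)}}{912481} = \frac{\frac{1}{13} \cdot 45 \left(-37\right) \left(23 + 13 \cdot 45 \left(-37\right)\right)}{912481} = \frac{1}{13} \left(-1665\right) \left(23 + 13 \left(-1665\right)\right) \frac{1}{912481} = \frac{1}{13} \left(-1665\right) \left(23 - 21645\right) \frac{1}{912481} = \frac{1}{13} \left(-1665\right) \left(-21622\right) \frac{1}{912481} = \frac{36000630}{13} \cdot \frac{1}{912481} = \frac{36000630}{11862253}$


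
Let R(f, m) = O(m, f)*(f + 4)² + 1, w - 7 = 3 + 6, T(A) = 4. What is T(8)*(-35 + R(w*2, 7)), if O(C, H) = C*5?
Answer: 181304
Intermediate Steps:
O(C, H) = 5*C
w = 16 (w = 7 + (3 + 6) = 7 + 9 = 16)
R(f, m) = 1 + 5*m*(4 + f)² (R(f, m) = (5*m)*(f + 4)² + 1 = (5*m)*(4 + f)² + 1 = 5*m*(4 + f)² + 1 = 1 + 5*m*(4 + f)²)
T(8)*(-35 + R(w*2, 7)) = 4*(-35 + (1 + 5*7*(4 + 16*2)²)) = 4*(-35 + (1 + 5*7*(4 + 32)²)) = 4*(-35 + (1 + 5*7*36²)) = 4*(-35 + (1 + 5*7*1296)) = 4*(-35 + (1 + 45360)) = 4*(-35 + 45361) = 4*45326 = 181304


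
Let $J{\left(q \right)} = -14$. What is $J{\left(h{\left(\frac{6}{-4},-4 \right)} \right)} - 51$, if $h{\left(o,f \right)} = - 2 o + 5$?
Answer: $-65$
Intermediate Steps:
$h{\left(o,f \right)} = 5 - 2 o$
$J{\left(h{\left(\frac{6}{-4},-4 \right)} \right)} - 51 = -14 - 51 = -65$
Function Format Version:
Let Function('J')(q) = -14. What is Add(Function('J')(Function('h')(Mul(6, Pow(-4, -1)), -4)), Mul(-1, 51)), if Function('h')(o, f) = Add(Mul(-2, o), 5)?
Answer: -65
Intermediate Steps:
Function('h')(o, f) = Add(5, Mul(-2, o))
Add(Function('J')(Function('h')(Mul(6, Pow(-4, -1)), -4)), Mul(-1, 51)) = Add(-14, Mul(-1, 51)) = Add(-14, -51) = -65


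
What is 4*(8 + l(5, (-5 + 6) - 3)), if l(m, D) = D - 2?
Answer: 16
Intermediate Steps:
l(m, D) = -2 + D
4*(8 + l(5, (-5 + 6) - 3)) = 4*(8 + (-2 + ((-5 + 6) - 3))) = 4*(8 + (-2 + (1 - 3))) = 4*(8 + (-2 - 2)) = 4*(8 - 4) = 4*4 = 16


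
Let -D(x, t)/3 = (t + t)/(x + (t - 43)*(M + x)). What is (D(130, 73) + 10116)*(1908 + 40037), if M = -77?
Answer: 72980449449/172 ≈ 4.2431e+8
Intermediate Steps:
D(x, t) = -6*t/(x + (-77 + x)*(-43 + t)) (D(x, t) = -3*(t + t)/(x + (t - 43)*(-77 + x)) = -3*2*t/(x + (-43 + t)*(-77 + x)) = -3*2*t/(x + (-77 + x)*(-43 + t)) = -6*t/(x + (-77 + x)*(-43 + t)))
(D(130, 73) + 10116)*(1908 + 40037) = (-6*73/(3311 - 77*73 - 42*130 + 73*130) + 10116)*(1908 + 40037) = (-6*73/(3311 - 5621 - 5460 + 9490) + 10116)*41945 = (-6*73/1720 + 10116)*41945 = (-6*73*1/1720 + 10116)*41945 = (-219/860 + 10116)*41945 = (8699541/860)*41945 = 72980449449/172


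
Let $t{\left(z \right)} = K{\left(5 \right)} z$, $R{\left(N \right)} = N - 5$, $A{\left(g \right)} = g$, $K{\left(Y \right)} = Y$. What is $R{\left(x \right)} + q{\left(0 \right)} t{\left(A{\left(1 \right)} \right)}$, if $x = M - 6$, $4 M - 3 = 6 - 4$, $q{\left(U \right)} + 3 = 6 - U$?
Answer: $\frac{21}{4} \approx 5.25$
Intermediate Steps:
$q{\left(U \right)} = 3 - U$ ($q{\left(U \right)} = -3 - \left(-6 + U\right) = 3 - U$)
$M = \frac{5}{4}$ ($M = \frac{3}{4} + \frac{6 - 4}{4} = \frac{3}{4} + \frac{1}{4} \cdot 2 = \frac{3}{4} + \frac{1}{2} = \frac{5}{4} \approx 1.25$)
$x = - \frac{19}{4}$ ($x = \frac{5}{4} - 6 = - \frac{19}{4} \approx -4.75$)
$R{\left(N \right)} = -5 + N$ ($R{\left(N \right)} = N - 5 = -5 + N$)
$t{\left(z \right)} = 5 z$
$R{\left(x \right)} + q{\left(0 \right)} t{\left(A{\left(1 \right)} \right)} = \left(-5 - \frac{19}{4}\right) + \left(3 - 0\right) 5 \cdot 1 = - \frac{39}{4} + \left(3 + 0\right) 5 = - \frac{39}{4} + 3 \cdot 5 = - \frac{39}{4} + 15 = \frac{21}{4}$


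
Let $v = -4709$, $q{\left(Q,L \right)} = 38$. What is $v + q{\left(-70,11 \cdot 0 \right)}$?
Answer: $-4671$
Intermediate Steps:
$v + q{\left(-70,11 \cdot 0 \right)} = -4709 + 38 = -4671$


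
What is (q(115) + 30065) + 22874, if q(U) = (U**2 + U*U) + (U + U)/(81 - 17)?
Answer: 2540563/32 ≈ 79393.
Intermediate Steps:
q(U) = 2*U**2 + U/32 (q(U) = (U**2 + U**2) + (2*U)/64 = 2*U**2 + (2*U)*(1/64) = 2*U**2 + U/32)
(q(115) + 30065) + 22874 = ((1/32)*115*(1 + 64*115) + 30065) + 22874 = ((1/32)*115*(1 + 7360) + 30065) + 22874 = ((1/32)*115*7361 + 30065) + 22874 = (846515/32 + 30065) + 22874 = 1808595/32 + 22874 = 2540563/32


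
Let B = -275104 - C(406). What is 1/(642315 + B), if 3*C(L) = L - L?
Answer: 1/367211 ≈ 2.7232e-6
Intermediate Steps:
C(L) = 0 (C(L) = (L - L)/3 = (1/3)*0 = 0)
B = -275104 (B = -275104 - 1*0 = -275104 + 0 = -275104)
1/(642315 + B) = 1/(642315 - 275104) = 1/367211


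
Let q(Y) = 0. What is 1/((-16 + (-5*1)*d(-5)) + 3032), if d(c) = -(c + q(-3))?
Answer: 1/2991 ≈ 0.00033434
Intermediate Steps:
d(c) = -c (d(c) = -(c + 0) = -c)
1/((-16 + (-5*1)*d(-5)) + 3032) = 1/((-16 + (-5*1)*(-1*(-5))) + 3032) = 1/((-16 - 5*5) + 3032) = 1/((-16 - 25) + 3032) = 1/(-41 + 3032) = 1/2991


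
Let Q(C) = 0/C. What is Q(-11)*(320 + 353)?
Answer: 0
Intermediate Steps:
Q(C) = 0
Q(-11)*(320 + 353) = 0*(320 + 353) = 0*673 = 0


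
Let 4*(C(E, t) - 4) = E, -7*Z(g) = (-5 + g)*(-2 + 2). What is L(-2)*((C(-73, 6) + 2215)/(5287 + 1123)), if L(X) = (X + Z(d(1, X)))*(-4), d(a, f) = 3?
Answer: 8803/3205 ≈ 2.7466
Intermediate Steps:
Z(g) = 0 (Z(g) = -(-5 + g)*(-2 + 2)/7 = -(-5 + g)*0/7 = -⅐*0 = 0)
C(E, t) = 4 + E/4
L(X) = -4*X (L(X) = (X + 0)*(-4) = X*(-4) = -4*X)
L(-2)*((C(-73, 6) + 2215)/(5287 + 1123)) = (-4*(-2))*(((4 + (¼)*(-73)) + 2215)/(5287 + 1123)) = 8*(((4 - 73/4) + 2215)/6410) = 8*((-57/4 + 2215)*(1/6410)) = 8*((8803/4)*(1/6410)) = 8*(8803/25640) = 8803/3205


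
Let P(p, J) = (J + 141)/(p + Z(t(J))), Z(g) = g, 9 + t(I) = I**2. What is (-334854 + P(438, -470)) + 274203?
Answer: -13423825508/221329 ≈ -60651.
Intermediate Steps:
t(I) = -9 + I**2
P(p, J) = (141 + J)/(-9 + p + J**2) (P(p, J) = (J + 141)/(p + (-9 + J**2)) = (141 + J)/(-9 + p + J**2))
(-334854 + P(438, -470)) + 274203 = (-334854 + (141 - 470)/(-9 + 438 + (-470)**2)) + 274203 = (-334854 - 329/(-9 + 438 + 220900)) + 274203 = (-334854 - 329/221329) + 274203 = -74112901295/221329 + 274203 = -13423825508/221329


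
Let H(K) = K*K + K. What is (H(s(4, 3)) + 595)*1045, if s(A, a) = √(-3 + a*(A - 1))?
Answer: 628045 + 1045*√6 ≈ 6.3061e+5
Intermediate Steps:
s(A, a) = √(-3 + a*(-1 + A))
H(K) = K + K² (H(K) = K² + K = K + K²)
(H(s(4, 3)) + 595)*1045 = (√(-3 - 1*3 + 4*3)*(1 + √(-3 - 1*3 + 4*3)) + 595)*1045 = (√(-3 - 3 + 12)*(1 + √(-3 - 3 + 12)) + 595)*1045 = (√6*(1 + √6) + 595)*1045 = (595 + √6*(1 + √6))*1045 = 621775 + 1045*√6*(1 + √6)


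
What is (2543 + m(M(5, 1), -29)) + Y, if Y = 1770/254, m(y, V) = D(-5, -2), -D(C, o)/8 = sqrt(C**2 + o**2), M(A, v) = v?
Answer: 323846/127 - 8*sqrt(29) ≈ 2506.9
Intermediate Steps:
D(C, o) = -8*sqrt(C**2 + o**2)
m(y, V) = -8*sqrt(29) (m(y, V) = -8*sqrt((-5)**2 + (-2)**2) = -8*sqrt(25 + 4) = -8*sqrt(29))
Y = 885/127 (Y = 1770*(1/254) = 885/127 ≈ 6.9685)
(2543 + m(M(5, 1), -29)) + Y = (2543 - 8*sqrt(29)) + 885/127 = 323846/127 - 8*sqrt(29)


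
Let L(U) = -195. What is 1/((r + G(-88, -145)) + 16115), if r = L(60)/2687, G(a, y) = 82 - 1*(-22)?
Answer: 2687/43580258 ≈ 6.1656e-5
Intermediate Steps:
G(a, y) = 104 (G(a, y) = 82 + 22 = 104)
r = -195/2687 ≈ -0.072572
1/((r + G(-88, -145)) + 16115) = 1/((-195/2687 + 104) + 16115) = 1/(279253/2687 + 16115) = 1/(43580258/2687) = 2687/43580258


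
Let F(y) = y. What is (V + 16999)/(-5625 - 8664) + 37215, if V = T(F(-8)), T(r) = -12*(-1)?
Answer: 531748124/14289 ≈ 37214.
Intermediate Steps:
T(r) = 12
V = 12
(V + 16999)/(-5625 - 8664) + 37215 = (12 + 16999)/(-5625 - 8664) + 37215 = 17011/(-14289) + 37215 = 17011*(-1/14289) + 37215 = -17011/14289 + 37215 = 531748124/14289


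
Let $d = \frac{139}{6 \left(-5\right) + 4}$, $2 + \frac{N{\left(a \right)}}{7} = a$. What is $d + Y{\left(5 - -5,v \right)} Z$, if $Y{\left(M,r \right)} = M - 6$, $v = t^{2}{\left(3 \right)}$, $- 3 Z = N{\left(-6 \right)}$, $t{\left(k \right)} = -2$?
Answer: $\frac{5407}{78} \approx 69.321$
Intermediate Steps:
$N{\left(a \right)} = -14 + 7 a$
$Z = \frac{56}{3}$ ($Z = - \frac{-14 + 7 \left(-6\right)}{3} = - \frac{-14 - 42}{3} = \left(- \frac{1}{3}\right) \left(-56\right) = \frac{56}{3} \approx 18.667$)
$v = 4$ ($v = \left(-2\right)^{2} = 4$)
$Y{\left(M,r \right)} = -6 + M$
$d = - \frac{139}{26}$ ($d = \frac{139}{-30 + 4} = \frac{139}{-26} = 139 \left(- \frac{1}{26}\right) = - \frac{139}{26} \approx -5.3462$)
$d + Y{\left(5 - -5,v \right)} Z = - \frac{139}{26} + \left(-6 + \left(5 - -5\right)\right) \frac{56}{3} = - \frac{139}{26} + \left(-6 + \left(5 + 5\right)\right) \frac{56}{3} = - \frac{139}{26} + \left(-6 + 10\right) \frac{56}{3} = - \frac{139}{26} + 4 \cdot \frac{56}{3} = - \frac{139}{26} + \frac{224}{3} = \frac{5407}{78}$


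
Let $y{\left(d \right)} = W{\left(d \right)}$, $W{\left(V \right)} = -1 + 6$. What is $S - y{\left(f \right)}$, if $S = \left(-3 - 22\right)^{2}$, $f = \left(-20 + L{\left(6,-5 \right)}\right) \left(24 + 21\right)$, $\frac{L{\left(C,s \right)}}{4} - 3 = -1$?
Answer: $620$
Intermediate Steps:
$L{\left(C,s \right)} = 8$ ($L{\left(C,s \right)} = 12 + 4 \left(-1\right) = 12 - 4 = 8$)
$W{\left(V \right)} = 5$
$f = -540$ ($f = \left(-20 + 8\right) \left(24 + 21\right) = \left(-12\right) 45 = -540$)
$y{\left(d \right)} = 5$
$S = 625$ ($S = \left(-25\right)^{2} = 625$)
$S - y{\left(f \right)} = 625 - 5 = 620$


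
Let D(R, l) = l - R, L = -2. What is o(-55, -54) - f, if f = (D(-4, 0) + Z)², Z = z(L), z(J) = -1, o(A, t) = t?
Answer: -63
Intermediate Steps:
Z = -1
f = 9 (f = ((0 - 1*(-4)) - 1)² = ((0 + 4) - 1)² = (4 - 1)² = 3² = 9)
o(-55, -54) - f = -54 - 1*9 = -54 - 9 = -63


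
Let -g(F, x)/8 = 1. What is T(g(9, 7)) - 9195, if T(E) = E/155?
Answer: -1425233/155 ≈ -9195.0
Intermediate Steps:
g(F, x) = -8 (g(F, x) = -8*1 = -8)
T(E) = E/155 (T(E) = E*(1/155) = E/155)
T(g(9, 7)) - 9195 = (1/155)*(-8) - 9195 = -8/155 - 9195 = -1425233/155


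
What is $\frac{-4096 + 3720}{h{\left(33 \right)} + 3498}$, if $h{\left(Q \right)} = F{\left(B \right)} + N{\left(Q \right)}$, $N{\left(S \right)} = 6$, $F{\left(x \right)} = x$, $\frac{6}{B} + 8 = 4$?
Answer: $- \frac{752}{7005} \approx -0.10735$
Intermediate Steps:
$B = - \frac{3}{2}$ ($B = \frac{6}{-8 + 4} = \frac{6}{-4} = 6 \left(- \frac{1}{4}\right) = - \frac{3}{2} \approx -1.5$)
$h{\left(Q \right)} = \frac{9}{2}$ ($h{\left(Q \right)} = - \frac{3}{2} + 6 = \frac{9}{2}$)
$\frac{-4096 + 3720}{h{\left(33 \right)} + 3498} = \frac{-4096 + 3720}{\frac{9}{2} + 3498} = - \frac{376}{\frac{7005}{2}} = \left(-376\right) \frac{2}{7005} = - \frac{752}{7005}$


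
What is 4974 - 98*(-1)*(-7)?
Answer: 4288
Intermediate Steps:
4974 - 98*(-1)*(-7) = 4974 - 14*(-7)*(-7) = 4974 + 98*(-7) = 4974 - 686 = 4288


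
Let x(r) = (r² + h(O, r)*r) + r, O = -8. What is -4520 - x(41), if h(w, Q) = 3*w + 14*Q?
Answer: -28792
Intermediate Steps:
x(r) = r + r² + r*(-24 + 14*r) (x(r) = (r² + (3*(-8) + 14*r)*r) + r = (r² + (-24 + 14*r)*r) + r = (r² + r*(-24 + 14*r)) + r = r + r² + r*(-24 + 14*r))
-4520 - x(41) = -4520 - 41*(-23 + 15*41) = -4520 - 41*(-23 + 615) = -4520 - 41*592 = -4520 - 1*24272 = -4520 - 24272 = -28792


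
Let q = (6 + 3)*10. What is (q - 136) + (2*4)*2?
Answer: -30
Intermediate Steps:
q = 90 (q = 9*10 = 90)
(q - 136) + (2*4)*2 = (90 - 136) + (2*4)*2 = -46 + 8*2 = -46 + 16 = -30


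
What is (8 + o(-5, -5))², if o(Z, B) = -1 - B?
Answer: 144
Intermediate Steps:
(8 + o(-5, -5))² = (8 + (-1 - 1*(-5)))² = (8 + (-1 + 5))² = (8 + 4)² = 12² = 144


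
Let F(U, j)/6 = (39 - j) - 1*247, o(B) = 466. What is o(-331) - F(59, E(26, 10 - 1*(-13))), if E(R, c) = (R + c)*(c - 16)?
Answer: 3772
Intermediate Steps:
E(R, c) = (-16 + c)*(R + c) (E(R, c) = (R + c)*(-16 + c) = (-16 + c)*(R + c))
F(U, j) = -1248 - 6*j (F(U, j) = 6*((39 - j) - 1*247) = 6*((39 - j) - 247) = 6*(-208 - j) = -1248 - 6*j)
o(-331) - F(59, E(26, 10 - 1*(-13))) = 466 - (-1248 - 6*((10 - 1*(-13))² - 16*26 - 16*(10 - 1*(-13)) + 26*(10 - 1*(-13)))) = 466 - (-1248 - 6*((10 + 13)² - 416 - 16*(10 + 13) + 26*(10 + 13))) = 466 - (-1248 - 6*(23² - 416 - 16*23 + 26*23)) = 466 - (-1248 - 6*(529 - 416 - 368 + 598)) = 466 - (-1248 - 6*343) = 466 - (-1248 - 2058) = 466 - 1*(-3306) = 466 + 3306 = 3772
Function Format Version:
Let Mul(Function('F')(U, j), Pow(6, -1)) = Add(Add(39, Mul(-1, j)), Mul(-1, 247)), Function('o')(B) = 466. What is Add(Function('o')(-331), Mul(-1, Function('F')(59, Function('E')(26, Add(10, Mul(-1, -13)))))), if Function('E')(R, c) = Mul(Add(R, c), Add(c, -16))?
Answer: 3772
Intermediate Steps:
Function('E')(R, c) = Mul(Add(-16, c), Add(R, c)) (Function('E')(R, c) = Mul(Add(R, c), Add(-16, c)) = Mul(Add(-16, c), Add(R, c)))
Function('F')(U, j) = Add(-1248, Mul(-6, j)) (Function('F')(U, j) = Mul(6, Add(Add(39, Mul(-1, j)), Mul(-1, 247))) = Mul(6, Add(Add(39, Mul(-1, j)), -247)) = Mul(6, Add(-208, Mul(-1, j))) = Add(-1248, Mul(-6, j)))
Add(Function('o')(-331), Mul(-1, Function('F')(59, Function('E')(26, Add(10, Mul(-1, -13)))))) = Add(466, Mul(-1, Add(-1248, Mul(-6, Add(Pow(Add(10, Mul(-1, -13)), 2), Mul(-16, 26), Mul(-16, Add(10, Mul(-1, -13))), Mul(26, Add(10, Mul(-1, -13)))))))) = Add(466, Mul(-1, Add(-1248, Mul(-6, Add(Pow(Add(10, 13), 2), -416, Mul(-16, Add(10, 13)), Mul(26, Add(10, 13))))))) = Add(466, Mul(-1, Add(-1248, Mul(-6, Add(Pow(23, 2), -416, Mul(-16, 23), Mul(26, 23)))))) = Add(466, Mul(-1, Add(-1248, Mul(-6, Add(529, -416, -368, 598))))) = Add(466, Mul(-1, Add(-1248, Mul(-6, 343)))) = Add(466, Mul(-1, Add(-1248, -2058))) = Add(466, Mul(-1, -3306)) = Add(466, 3306) = 3772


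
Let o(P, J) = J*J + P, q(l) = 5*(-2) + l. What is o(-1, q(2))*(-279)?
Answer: -17577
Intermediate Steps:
q(l) = -10 + l
o(P, J) = P + J² (o(P, J) = J² + P = P + J²)
o(-1, q(2))*(-279) = (-1 + (-10 + 2)²)*(-279) = (-1 + (-8)²)*(-279) = (-1 + 64)*(-279) = 63*(-279) = -17577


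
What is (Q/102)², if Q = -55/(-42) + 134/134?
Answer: 9409/18352656 ≈ 0.00051268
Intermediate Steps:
Q = 97/42 (Q = -55*(-1/42) + 134*(1/134) = 55/42 + 1 = 97/42 ≈ 2.3095)
(Q/102)² = ((97/42)/102)² = ((97/42)*(1/102))² = (97/4284)² = 9409/18352656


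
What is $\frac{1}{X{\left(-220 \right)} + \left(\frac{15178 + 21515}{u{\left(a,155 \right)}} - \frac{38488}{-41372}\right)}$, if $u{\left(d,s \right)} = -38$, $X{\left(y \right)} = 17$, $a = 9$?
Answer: $- \frac{393034}{372468485} \approx -0.0010552$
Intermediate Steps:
$\frac{1}{X{\left(-220 \right)} + \left(\frac{15178 + 21515}{u{\left(a,155 \right)}} - \frac{38488}{-41372}\right)} = \frac{1}{17 + \left(\frac{15178 + 21515}{-38} - \frac{38488}{-41372}\right)} = \frac{1}{17 + \left(36693 \left(- \frac{1}{38}\right) - - \frac{9622}{10343}\right)} = \frac{1}{17 + \left(- \frac{36693}{38} + \frac{9622}{10343}\right)} = \frac{1}{17 - \frac{379150063}{393034}} = \frac{1}{- \frac{372468485}{393034}} = - \frac{393034}{372468485}$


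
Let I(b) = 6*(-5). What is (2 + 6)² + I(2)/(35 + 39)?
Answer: 2353/37 ≈ 63.595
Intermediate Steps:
I(b) = -30
(2 + 6)² + I(2)/(35 + 39) = (2 + 6)² - 30/(35 + 39) = 8² - 30/74 = 64 - 30*1/74 = 64 - 15/37 = 2353/37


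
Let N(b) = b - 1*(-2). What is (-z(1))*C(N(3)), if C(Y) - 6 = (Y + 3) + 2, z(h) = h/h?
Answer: -16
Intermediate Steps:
N(b) = 2 + b (N(b) = b + 2 = 2 + b)
z(h) = 1
C(Y) = 11 + Y (C(Y) = 6 + ((Y + 3) + 2) = 6 + ((3 + Y) + 2) = 6 + (5 + Y) = 11 + Y)
(-z(1))*C(N(3)) = (-1*1)*(11 + (2 + 3)) = -(11 + 5) = -1*16 = -16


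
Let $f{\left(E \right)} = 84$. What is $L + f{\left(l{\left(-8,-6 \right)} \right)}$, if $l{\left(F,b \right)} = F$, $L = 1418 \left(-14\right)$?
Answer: $-19768$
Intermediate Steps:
$L = -19852$
$L + f{\left(l{\left(-8,-6 \right)} \right)} = -19852 + 84 = -19768$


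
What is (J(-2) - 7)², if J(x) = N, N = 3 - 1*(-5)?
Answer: 1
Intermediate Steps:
N = 8 (N = 3 + 5 = 8)
J(x) = 8
(J(-2) - 7)² = (8 - 7)² = 1² = 1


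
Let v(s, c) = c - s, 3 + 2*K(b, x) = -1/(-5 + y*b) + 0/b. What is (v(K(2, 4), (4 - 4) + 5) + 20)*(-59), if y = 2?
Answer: -1534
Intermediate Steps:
K(b, x) = -3/2 - 1/(2*(-5 + 2*b)) (K(b, x) = -3/2 + (-1/(-5 + 2*b) + 0/b)/2 = -3/2 + (-1/(-5 + 2*b) + 0)/2 = -3/2 + (-1/(-5 + 2*b))/2 = -3/2 - 1/(2*(-5 + 2*b)))
(v(K(2, 4), (4 - 4) + 5) + 20)*(-59) = ((((4 - 4) + 5) - (7 - 3*2)/(-5 + 2*2)) + 20)*(-59) = (((0 + 5) - (7 - 6)/(-5 + 4)) + 20)*(-59) = ((5 - 1/(-1)) + 20)*(-59) = ((5 - (-1)) + 20)*(-59) = ((5 - 1*(-1)) + 20)*(-59) = ((5 + 1) + 20)*(-59) = (6 + 20)*(-59) = 26*(-59) = -1534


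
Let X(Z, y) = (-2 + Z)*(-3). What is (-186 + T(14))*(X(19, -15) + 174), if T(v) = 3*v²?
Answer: 49446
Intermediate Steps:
X(Z, y) = 6 - 3*Z
(-186 + T(14))*(X(19, -15) + 174) = (-186 + 3*14²)*((6 - 3*19) + 174) = (-186 + 3*196)*((6 - 57) + 174) = (-186 + 588)*(-51 + 174) = 402*123 = 49446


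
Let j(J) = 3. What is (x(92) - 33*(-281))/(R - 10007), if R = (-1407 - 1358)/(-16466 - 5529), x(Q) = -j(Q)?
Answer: -4077873/4402024 ≈ -0.92636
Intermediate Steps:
x(Q) = -3 (x(Q) = -1*3 = -3)
R = 553/4399 (R = -2765/(-21995) = -2765*(-1/21995) = 553/4399 ≈ 0.12571)
(x(92) - 33*(-281))/(R - 10007) = (-3 - 33*(-281))/(553/4399 - 10007) = (-3 + 9273)/(-44020240/4399) = 9270*(-4399/44020240) = -4077873/4402024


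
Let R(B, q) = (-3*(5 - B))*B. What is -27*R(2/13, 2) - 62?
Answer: -272/169 ≈ -1.6095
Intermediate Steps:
R(B, q) = B*(-15 + 3*B) (R(B, q) = (-15 + 3*B)*B = B*(-15 + 3*B))
-27*R(2/13, 2) - 62 = -81*2/13*(-5 + 2/13) - 62 = -81*2*(1/13)*(-5 + 2*(1/13)) - 62 = -81*2*(-5 + 2/13)/13 - 62 = -81*2*(-63)/(13*13) - 62 = -27*(-378/169) - 62 = 10206/169 - 62 = -272/169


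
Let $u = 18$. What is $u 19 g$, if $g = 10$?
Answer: $3420$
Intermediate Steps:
$u 19 g = 18 \cdot 19 \cdot 10 = 342 \cdot 10 = 3420$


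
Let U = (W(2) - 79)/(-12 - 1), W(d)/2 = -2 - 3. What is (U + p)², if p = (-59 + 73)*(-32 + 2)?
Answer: 28847641/169 ≈ 1.7070e+5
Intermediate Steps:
W(d) = -10 (W(d) = 2*(-2 - 3) = 2*(-5) = -10)
p = -420 (p = 14*(-30) = -420)
U = 89/13 (U = (-10 - 79)/(-12 - 1) = -89/(-13) = -89*(-1/13) = 89/13 ≈ 6.8462)
(U + p)² = (89/13 - 420)² = (-5371/13)² = 28847641/169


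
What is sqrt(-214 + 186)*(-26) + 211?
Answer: 211 - 52*I*sqrt(7) ≈ 211.0 - 137.58*I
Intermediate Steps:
sqrt(-214 + 186)*(-26) + 211 = sqrt(-28)*(-26) + 211 = (2*I*sqrt(7))*(-26) + 211 = -52*I*sqrt(7) + 211 = 211 - 52*I*sqrt(7)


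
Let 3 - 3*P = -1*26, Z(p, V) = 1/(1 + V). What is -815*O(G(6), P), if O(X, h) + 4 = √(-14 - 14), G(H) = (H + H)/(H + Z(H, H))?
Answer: 3260 - 1630*I*√7 ≈ 3260.0 - 4312.6*I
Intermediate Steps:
P = 29/3 (P = 1 - (-1)*26/3 = 1 - ⅓*(-26) = 1 + 26/3 = 29/3 ≈ 9.6667)
G(H) = 2*H/(H + 1/(1 + H)) (G(H) = (H + H)/(H + 1/(1 + H)) = (2*H)/(H + 1/(1 + H)) = 2*H/(H + 1/(1 + H)))
O(X, h) = -4 + 2*I*√7 (O(X, h) = -4 + √(-14 - 14) = -4 + √(-28) = -4 + 2*I*√7)
-815*O(G(6), P) = -815*(-4 + 2*I*√7) = 3260 - 1630*I*√7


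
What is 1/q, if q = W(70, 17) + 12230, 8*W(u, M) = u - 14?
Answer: 1/12237 ≈ 8.1719e-5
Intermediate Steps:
W(u, M) = -7/4 + u/8 (W(u, M) = (u - 14)/8 = (-14 + u)/8 = -7/4 + u/8)
q = 12237 (q = (-7/4 + (⅛)*70) + 12230 = (-7/4 + 35/4) + 12230 = 7 + 12230 = 12237)
1/q = 1/12237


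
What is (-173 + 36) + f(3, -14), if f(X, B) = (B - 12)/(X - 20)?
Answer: -2303/17 ≈ -135.47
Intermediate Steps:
f(X, B) = (-12 + B)/(-20 + X)
(-173 + 36) + f(3, -14) = (-173 + 36) + (-12 - 14)/(-20 + 3) = -137 - 26/(-17) = -137 - 1/17*(-26) = -137 + 26/17 = -2303/17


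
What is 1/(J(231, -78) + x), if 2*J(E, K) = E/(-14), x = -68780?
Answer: -4/275153 ≈ -1.4537e-5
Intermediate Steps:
J(E, K) = -E/28 (J(E, K) = (E/(-14))/2 = (E*(-1/14))/2 = (-E/14)/2 = -E/28)
1/(J(231, -78) + x) = 1/(-1/28*231 - 68780) = 1/(-33/4 - 68780) = 1/(-275153/4) = -4/275153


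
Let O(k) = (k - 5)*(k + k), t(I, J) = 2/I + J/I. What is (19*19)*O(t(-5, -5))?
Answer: -47652/25 ≈ -1906.1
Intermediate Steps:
O(k) = 2*k*(-5 + k) (O(k) = (-5 + k)*(2*k) = 2*k*(-5 + k))
(19*19)*O(t(-5, -5)) = (19*19)*(2*((2 - 5)/(-5))*(-5 + (2 - 5)/(-5))) = 361*(2*(-⅕*(-3))*(-5 - ⅕*(-3))) = 361*(2*(⅗)*(-5 + ⅗)) = 361*(2*(⅗)*(-22/5)) = 361*(-132/25) = -47652/25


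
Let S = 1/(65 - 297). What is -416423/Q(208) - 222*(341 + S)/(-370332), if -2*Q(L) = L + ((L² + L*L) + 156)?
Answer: 1015023650819/103687528464 ≈ 9.7893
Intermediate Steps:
S = -1/232 (S = 1/(-232) = -1/232 ≈ -0.0043103)
Q(L) = -78 - L² - L/2 (Q(L) = -(L + ((L² + L*L) + 156))/2 = -(L + ((L² + L²) + 156))/2 = -(L + (2*L² + 156))/2 = -(L + (156 + 2*L²))/2 = -(156 + L + 2*L²)/2 = -78 - L² - L/2)
-416423/Q(208) - 222*(341 + S)/(-370332) = -416423/(-78 - 1*208² - ½*208) - 222*(341 - 1/232)/(-370332) = -416423/(-78 - 1*43264 - 104) - 222*79111/232*(-1/370332) = -416423/(-78 - 43264 - 104) - 8781321/116*(-1/370332) = -416423/(-43446) + 2927107/14319504 = -416423*(-1/43446) + 2927107/14319504 = 416423/43446 + 2927107/14319504 = 1015023650819/103687528464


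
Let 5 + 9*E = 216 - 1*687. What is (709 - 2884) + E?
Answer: -20051/9 ≈ -2227.9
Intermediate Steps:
E = -476/9 (E = -5/9 + (216 - 1*687)/9 = -5/9 + (216 - 687)/9 = -5/9 + (⅑)*(-471) = -5/9 - 157/3 = -476/9 ≈ -52.889)
(709 - 2884) + E = (709 - 2884) - 476/9 = -2175 - 476/9 = -20051/9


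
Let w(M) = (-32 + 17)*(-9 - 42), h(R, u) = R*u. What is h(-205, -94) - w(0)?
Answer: 18505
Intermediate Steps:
w(M) = 765 (w(M) = -15*(-51) = 765)
h(-205, -94) - w(0) = -205*(-94) - 1*765 = 19270 - 765 = 18505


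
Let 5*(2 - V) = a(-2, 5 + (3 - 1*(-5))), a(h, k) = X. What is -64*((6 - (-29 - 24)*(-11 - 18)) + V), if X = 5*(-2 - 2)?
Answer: 97600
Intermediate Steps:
X = -20 (X = 5*(-4) = -20)
a(h, k) = -20
V = 6 (V = 2 - ⅕*(-20) = 2 + 4 = 6)
-64*((6 - (-29 - 24)*(-11 - 18)) + V) = -64*((6 - (-29 - 24)*(-11 - 18)) + 6) = -64*((6 - (-53)*(-29)) + 6) = -64*((6 - 1*1537) + 6) = -64*((6 - 1537) + 6) = -64*(-1531 + 6) = -64*(-1525) = 97600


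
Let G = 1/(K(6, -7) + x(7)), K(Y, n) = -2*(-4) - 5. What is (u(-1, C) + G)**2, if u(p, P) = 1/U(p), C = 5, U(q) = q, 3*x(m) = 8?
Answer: 196/289 ≈ 0.67820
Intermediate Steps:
x(m) = 8/3 (x(m) = (1/3)*8 = 8/3)
K(Y, n) = 3 (K(Y, n) = 8 - 5 = 3)
u(p, P) = 1/p
G = 3/17 (G = 1/(3 + 8/3) = 1/(17/3) = 3/17 ≈ 0.17647)
(u(-1, C) + G)**2 = (1/(-1) + 3/17)**2 = (-1 + 3/17)**2 = (-14/17)**2 = 196/289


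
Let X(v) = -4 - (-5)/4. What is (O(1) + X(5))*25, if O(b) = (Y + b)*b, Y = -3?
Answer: -475/4 ≈ -118.75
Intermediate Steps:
O(b) = b*(-3 + b) (O(b) = (-3 + b)*b = b*(-3 + b))
X(v) = -11/4 (X(v) = -4 - (-5)/4 = -4 - 1*(-5/4) = -4 + 5/4 = -11/4)
(O(1) + X(5))*25 = (1*(-3 + 1) - 11/4)*25 = (1*(-2) - 11/4)*25 = (-2 - 11/4)*25 = -19/4*25 = -475/4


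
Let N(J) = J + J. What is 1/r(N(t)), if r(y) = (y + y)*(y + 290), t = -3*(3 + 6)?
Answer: -1/25488 ≈ -3.9234e-5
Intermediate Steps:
t = -27 (t = -3*9 = -27)
N(J) = 2*J
r(y) = 2*y*(290 + y) (r(y) = (2*y)*(290 + y) = 2*y*(290 + y))
1/r(N(t)) = 1/(2*(2*(-27))*(290 + 2*(-27))) = 1/(2*(-54)*(290 - 54)) = 1/(2*(-54)*236) = 1/(-25488) = -1/25488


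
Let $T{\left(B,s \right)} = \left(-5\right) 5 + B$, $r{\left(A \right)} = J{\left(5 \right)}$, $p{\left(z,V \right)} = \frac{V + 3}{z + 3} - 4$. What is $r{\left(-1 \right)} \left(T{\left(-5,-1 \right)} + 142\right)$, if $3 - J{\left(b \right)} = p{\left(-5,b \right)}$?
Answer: $1232$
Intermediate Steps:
$p{\left(z,V \right)} = -4 + \frac{3 + V}{3 + z}$ ($p{\left(z,V \right)} = \frac{3 + V}{3 + z} - 4 = -4 + \frac{3 + V}{3 + z}$)
$J{\left(b \right)} = \frac{17}{2} + \frac{b}{2}$ ($J{\left(b \right)} = 3 - \frac{-9 + b - -20}{3 - 5} = 3 - \frac{-9 + b + 20}{-2} = 3 - - \frac{11 + b}{2} = 3 - \left(- \frac{11}{2} - \frac{b}{2}\right) = 3 + \left(\frac{11}{2} + \frac{b}{2}\right) = \frac{17}{2} + \frac{b}{2}$)
$r{\left(A \right)} = 11$ ($r{\left(A \right)} = \frac{17}{2} + \frac{1}{2} \cdot 5 = \frac{17}{2} + \frac{5}{2} = 11$)
$T{\left(B,s \right)} = -25 + B$
$r{\left(-1 \right)} \left(T{\left(-5,-1 \right)} + 142\right) = 11 \left(\left(-25 - 5\right) + 142\right) = 11 \left(-30 + 142\right) = 11 \cdot 112 = 1232$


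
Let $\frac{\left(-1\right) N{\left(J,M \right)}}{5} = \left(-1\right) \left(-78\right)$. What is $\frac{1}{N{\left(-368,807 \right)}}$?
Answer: $- \frac{1}{390} \approx -0.0025641$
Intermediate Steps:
$N{\left(J,M \right)} = -390$ ($N{\left(J,M \right)} = - 5 \left(\left(-1\right) \left(-78\right)\right) = \left(-5\right) 78 = -390$)
$\frac{1}{N{\left(-368,807 \right)}} = \frac{1}{-390} = - \frac{1}{390}$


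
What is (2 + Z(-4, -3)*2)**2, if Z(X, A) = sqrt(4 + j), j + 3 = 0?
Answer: 16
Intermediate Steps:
j = -3 (j = -3 + 0 = -3)
Z(X, A) = 1 (Z(X, A) = sqrt(4 - 3) = sqrt(1) = 1)
(2 + Z(-4, -3)*2)**2 = (2 + 1*2)**2 = (2 + 2)**2 = 4**2 = 16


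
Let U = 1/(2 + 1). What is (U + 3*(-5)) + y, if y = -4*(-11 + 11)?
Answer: -44/3 ≈ -14.667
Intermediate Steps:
U = 1/3 ≈ 0.33333
y = 0 (y = -4*0 = 0)
(U + 3*(-5)) + y = (1/3 + 3*(-5)) + 0 = (1/3 - 15) + 0 = -44/3 + 0 = -44/3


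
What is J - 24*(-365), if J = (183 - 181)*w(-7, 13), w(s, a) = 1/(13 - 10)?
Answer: 26282/3 ≈ 8760.7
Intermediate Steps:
w(s, a) = ⅓ (w(s, a) = 1/3 = ⅓)
J = ⅔ (J = (183 - 181)*(⅓) = 2*(⅓) = ⅔ ≈ 0.66667)
J - 24*(-365) = ⅔ - 24*(-365) = ⅔ + 8760 = 26282/3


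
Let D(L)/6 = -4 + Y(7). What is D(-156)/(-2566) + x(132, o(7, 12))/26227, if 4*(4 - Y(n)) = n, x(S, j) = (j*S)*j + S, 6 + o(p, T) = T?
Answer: 25615455/134596964 ≈ 0.19031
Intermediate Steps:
o(p, T) = -6 + T
x(S, j) = S + S*j² (x(S, j) = (S*j)*j + S = S*j² + S = S + S*j²)
Y(n) = 4 - n/4
D(L) = -21/2 (D(L) = 6*(-4 + (4 - ¼*7)) = 6*(-4 + (4 - 7/4)) = 6*(-4 + 9/4) = 6*(-7/4) = -21/2)
D(-156)/(-2566) + x(132, o(7, 12))/26227 = -21/2/(-2566) + (132*(1 + (-6 + 12)²))/26227 = -21/2*(-1/2566) + (132*(1 + 6²))*(1/26227) = 21/5132 + (132*(1 + 36))*(1/26227) = 21/5132 + (132*37)*(1/26227) = 21/5132 + 4884*(1/26227) = 21/5132 + 4884/26227 = 25615455/134596964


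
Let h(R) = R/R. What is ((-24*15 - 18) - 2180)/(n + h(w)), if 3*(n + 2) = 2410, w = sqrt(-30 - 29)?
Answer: -7674/2407 ≈ -3.1882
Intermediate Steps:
w = I*sqrt(59) (w = sqrt(-59) = I*sqrt(59) ≈ 7.6811*I)
n = 2404/3 (n = -2 + (1/3)*2410 = -2 + 2410/3 = 2404/3 ≈ 801.33)
h(R) = 1
((-24*15 - 18) - 2180)/(n + h(w)) = ((-24*15 - 18) - 2180)/(2404/3 + 1) = ((-360 - 18) - 2180)/(2407/3) = (-378 - 2180)*(3/2407) = -2558*3/2407 = -7674/2407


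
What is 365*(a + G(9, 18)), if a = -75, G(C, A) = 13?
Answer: -22630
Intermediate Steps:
365*(a + G(9, 18)) = 365*(-75 + 13) = 365*(-62) = -22630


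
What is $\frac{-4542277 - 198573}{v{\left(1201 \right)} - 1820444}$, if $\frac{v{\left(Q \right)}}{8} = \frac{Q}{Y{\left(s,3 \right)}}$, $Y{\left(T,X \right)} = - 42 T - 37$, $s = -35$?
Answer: $\frac{3396819025}{1304343322} \approx 2.6042$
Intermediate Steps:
$Y{\left(T,X \right)} = -37 - 42 T$
$v{\left(Q \right)} = \frac{8 Q}{1433}$ ($v{\left(Q \right)} = 8 \frac{Q}{-37 - -1470} = 8 \frac{Q}{-37 + 1470} = 8 \frac{Q}{1433} = \frac{8 Q}{1433}$)
$\frac{-4542277 - 198573}{v{\left(1201 \right)} - 1820444} = \frac{-4542277 - 198573}{\frac{8}{1433} \cdot 1201 - 1820444} = - \frac{4740850}{\frac{9608}{1433} - 1820444} = - \frac{4740850}{- \frac{2608686644}{1433}} = \left(-4740850\right) \left(- \frac{1433}{2608686644}\right) = \frac{3396819025}{1304343322}$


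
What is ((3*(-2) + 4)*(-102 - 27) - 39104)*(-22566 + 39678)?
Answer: -664732752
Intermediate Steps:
((3*(-2) + 4)*(-102 - 27) - 39104)*(-22566 + 39678) = ((-6 + 4)*(-129) - 39104)*17112 = (-2*(-129) - 39104)*17112 = (258 - 39104)*17112 = -38846*17112 = -664732752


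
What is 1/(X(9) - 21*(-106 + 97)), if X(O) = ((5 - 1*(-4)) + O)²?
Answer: 1/513 ≈ 0.0019493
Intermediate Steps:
X(O) = (9 + O)² (X(O) = ((5 + 4) + O)² = (9 + O)²)
1/(X(9) - 21*(-106 + 97)) = 1/((9 + 9)² - 21*(-106 + 97)) = 1/(18² - 21*(-9)) = 1/(324 + 189) = 1/513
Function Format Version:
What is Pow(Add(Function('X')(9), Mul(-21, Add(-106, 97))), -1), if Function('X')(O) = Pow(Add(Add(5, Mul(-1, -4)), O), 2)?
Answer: Rational(1, 513) ≈ 0.0019493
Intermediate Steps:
Function('X')(O) = Pow(Add(9, O), 2) (Function('X')(O) = Pow(Add(Add(5, 4), O), 2) = Pow(Add(9, O), 2))
Pow(Add(Function('X')(9), Mul(-21, Add(-106, 97))), -1) = Pow(Add(Pow(Add(9, 9), 2), Mul(-21, Add(-106, 97))), -1) = Pow(Add(Pow(18, 2), Mul(-21, -9)), -1) = Pow(Add(324, 189), -1) = Pow(513, -1) = Rational(1, 513)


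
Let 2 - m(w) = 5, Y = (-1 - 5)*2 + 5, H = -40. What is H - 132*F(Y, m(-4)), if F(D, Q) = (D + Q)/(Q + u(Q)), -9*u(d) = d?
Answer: -535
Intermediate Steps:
u(d) = -d/9
Y = -7 (Y = -6*2 + 5 = -12 + 5 = -7)
m(w) = -3 (m(w) = 2 - 1*5 = 2 - 5 = -3)
F(D, Q) = 9*(D + Q)/(8*Q) (F(D, Q) = (D + Q)/(Q - Q/9) = (D + Q)/((8*Q/9)) = (D + Q)*(9/(8*Q)) = 9*(D + Q)/(8*Q))
H - 132*F(Y, m(-4)) = -40 - 297*(-7 - 3)/(2*(-3)) = -40 - 297*(-1)*(-10)/(2*3) = -40 - 132*15/4 = -40 - 495 = -535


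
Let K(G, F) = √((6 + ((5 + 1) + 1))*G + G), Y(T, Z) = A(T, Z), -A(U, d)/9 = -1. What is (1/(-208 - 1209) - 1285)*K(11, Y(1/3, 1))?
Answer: -1820846*√154/1417 ≈ -15946.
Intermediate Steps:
A(U, d) = 9 (A(U, d) = -9*(-1) = 9)
Y(T, Z) = 9
K(G, F) = √14*√G (K(G, F) = √((6 + (6 + 1))*G + G) = √((6 + 7)*G + G) = √(13*G + G) = √(14*G) = √14*√G)
(1/(-208 - 1209) - 1285)*K(11, Y(1/3, 1)) = (1/(-208 - 1209) - 1285)*(√14*√11) = (1/(-1417) - 1285)*√154 = (-1/1417 - 1285)*√154 = -1820846*√154/1417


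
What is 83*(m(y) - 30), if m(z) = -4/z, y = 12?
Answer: -7553/3 ≈ -2517.7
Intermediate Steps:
83*(m(y) - 30) = 83*(-4/12 - 30) = 83*(-4*1/12 - 30) = 83*(-⅓ - 30) = 83*(-91/3) = -7553/3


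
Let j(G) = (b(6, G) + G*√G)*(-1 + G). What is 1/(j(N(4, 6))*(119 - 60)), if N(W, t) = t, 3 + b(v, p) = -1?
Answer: 1/14750 + 3*√6/29500 ≈ 0.00031690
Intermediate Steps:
b(v, p) = -4 (b(v, p) = -3 - 1 = -4)
j(G) = (-1 + G)*(-4 + G^(3/2)) (j(G) = (-4 + G*√G)*(-1 + G) = (-4 + G^(3/2))*(-1 + G) = (-1 + G)*(-4 + G^(3/2)))
1/(j(N(4, 6))*(119 - 60)) = 1/((4 + 6^(5/2) - 6^(3/2) - 4*6)*(119 - 60)) = 1/((4 + 36*√6 - 6*√6 - 24)*59) = 1/((-20 + 30*√6)*59) = 1/(-1180 + 1770*√6)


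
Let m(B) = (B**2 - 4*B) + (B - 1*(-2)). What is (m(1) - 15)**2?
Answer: 225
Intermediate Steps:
m(B) = 2 + B**2 - 3*B (m(B) = (B**2 - 4*B) + (B + 2) = (B**2 - 4*B) + (2 + B) = 2 + B**2 - 3*B)
(m(1) - 15)**2 = ((2 + 1**2 - 3*1) - 15)**2 = ((2 + 1 - 3) - 15)**2 = (0 - 15)**2 = (-15)**2 = 225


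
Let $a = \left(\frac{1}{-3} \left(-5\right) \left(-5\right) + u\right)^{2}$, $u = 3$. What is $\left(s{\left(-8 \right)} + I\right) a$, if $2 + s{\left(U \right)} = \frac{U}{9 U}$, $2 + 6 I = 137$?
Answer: $\frac{47488}{81} \approx 586.27$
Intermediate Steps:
$I = \frac{45}{2}$ ($I = - \frac{1}{3} + \frac{1}{6} \cdot 137 = - \frac{1}{3} + \frac{137}{6} = \frac{45}{2} \approx 22.5$)
$s{\left(U \right)} = - \frac{17}{9}$ ($s{\left(U \right)} = -2 + \frac{U}{9 U} = -2 + U \frac{1}{9 U} = -2 + \frac{1}{9} = - \frac{17}{9}$)
$a = \frac{256}{9}$ ($a = \left(\frac{1}{-3} \left(-5\right) \left(-5\right) + 3\right)^{2} = \left(\left(- \frac{1}{3}\right) \left(-5\right) \left(-5\right) + 3\right)^{2} = \left(\frac{5}{3} \left(-5\right) + 3\right)^{2} = \left(- \frac{25}{3} + 3\right)^{2} = \left(- \frac{16}{3}\right)^{2} = \frac{256}{9} \approx 28.444$)
$\left(s{\left(-8 \right)} + I\right) a = \left(- \frac{17}{9} + \frac{45}{2}\right) \frac{256}{9} = \frac{371}{18} \cdot \frac{256}{9} = \frac{47488}{81}$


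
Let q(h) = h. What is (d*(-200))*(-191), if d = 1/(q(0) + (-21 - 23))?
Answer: -9550/11 ≈ -868.18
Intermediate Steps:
d = -1/44 (d = 1/(0 + (-21 - 23)) = 1/(0 - 44) = 1/(-44) = -1/44 ≈ -0.022727)
(d*(-200))*(-191) = -1/44*(-200)*(-191) = (50/11)*(-191) = -9550/11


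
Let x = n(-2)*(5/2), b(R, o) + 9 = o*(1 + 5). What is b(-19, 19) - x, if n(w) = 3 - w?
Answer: 185/2 ≈ 92.500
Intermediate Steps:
b(R, o) = -9 + 6*o (b(R, o) = -9 + o*(1 + 5) = -9 + o*6 = -9 + 6*o)
x = 25/2 (x = (3 - 1*(-2))*(5/2) = (3 + 2)*(5*(1/2)) = 5*(5/2) = 25/2 ≈ 12.500)
b(-19, 19) - x = (-9 + 6*19) - 1*25/2 = (-9 + 114) - 25/2 = 105 - 25/2 = 185/2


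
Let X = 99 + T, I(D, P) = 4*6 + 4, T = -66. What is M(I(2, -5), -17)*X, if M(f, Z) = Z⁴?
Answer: 2756193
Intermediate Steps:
I(D, P) = 28 (I(D, P) = 24 + 4 = 28)
X = 33 (X = 99 - 66 = 33)
M(I(2, -5), -17)*X = (-17)⁴*33 = 83521*33 = 2756193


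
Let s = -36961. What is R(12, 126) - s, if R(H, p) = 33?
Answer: 36994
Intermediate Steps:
R(12, 126) - s = 33 - 1*(-36961) = 33 + 36961 = 36994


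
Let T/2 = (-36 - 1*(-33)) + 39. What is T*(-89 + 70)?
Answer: -1368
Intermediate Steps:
T = 72 (T = 2*((-36 - 1*(-33)) + 39) = 2*((-36 + 33) + 39) = 2*(-3 + 39) = 2*36 = 72)
T*(-89 + 70) = 72*(-89 + 70) = 72*(-19) = -1368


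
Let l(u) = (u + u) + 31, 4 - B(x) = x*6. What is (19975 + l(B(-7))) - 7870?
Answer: 12228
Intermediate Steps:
B(x) = 4 - 6*x (B(x) = 4 - x*6 = 4 - 6*x)
l(u) = 31 + 2*u (l(u) = 2*u + 31 = 31 + 2*u)
(19975 + l(B(-7))) - 7870 = (19975 + (31 + 2*(4 - 6*(-7)))) - 7870 = (19975 + (31 + 2*(4 + 42))) - 7870 = (19975 + (31 + 2*46)) - 7870 = (19975 + (31 + 92)) - 7870 = (19975 + 123) - 7870 = 20098 - 7870 = 12228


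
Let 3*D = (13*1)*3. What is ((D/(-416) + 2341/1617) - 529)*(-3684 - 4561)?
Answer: 225082571845/51744 ≈ 4.3499e+6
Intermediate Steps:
D = 13 (D = ((13*1)*3)/3 = (13*3)/3 = (⅓)*39 = 13)
((D/(-416) + 2341/1617) - 529)*(-3684 - 4561) = ((13/(-416) + 2341/1617) - 529)*(-3684 - 4561) = ((13*(-1/416) + 2341*(1/1617)) - 529)*(-8245) = ((-1/32 + 2341/1617) - 529)*(-8245) = (73295/51744 - 529)*(-8245) = -27299281/51744*(-8245) = 225082571845/51744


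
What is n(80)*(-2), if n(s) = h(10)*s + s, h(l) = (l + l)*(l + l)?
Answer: -64160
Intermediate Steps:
h(l) = 4*l² (h(l) = (2*l)*(2*l) = 4*l²)
n(s) = 401*s (n(s) = (4*10²)*s + s = (4*100)*s + s = 400*s + s = 401*s)
n(80)*(-2) = (401*80)*(-2) = 32080*(-2) = -64160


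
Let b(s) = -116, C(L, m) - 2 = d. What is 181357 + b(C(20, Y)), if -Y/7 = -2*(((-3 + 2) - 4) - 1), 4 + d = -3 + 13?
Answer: 181241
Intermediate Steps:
d = 6 (d = -4 + (-3 + 13) = -4 + 10 = 6)
Y = -84 (Y = -(-14)*(((-3 + 2) - 4) - 1) = -(-14)*((-1 - 4) - 1) = -(-14)*(-5 - 1) = -(-14)*(-6) = -7*12 = -84)
C(L, m) = 8 (C(L, m) = 2 + 6 = 8)
181357 + b(C(20, Y)) = 181357 - 116 = 181241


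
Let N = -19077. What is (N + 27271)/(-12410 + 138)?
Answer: -4097/6136 ≈ -0.66770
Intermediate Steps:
(N + 27271)/(-12410 + 138) = (-19077 + 27271)/(-12410 + 138) = 8194/(-12272) = 8194*(-1/12272) = -4097/6136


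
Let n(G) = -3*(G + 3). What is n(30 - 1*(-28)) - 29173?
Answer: -29356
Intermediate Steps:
n(G) = -9 - 3*G (n(G) = -3*(3 + G) = -9 - 3*G)
n(30 - 1*(-28)) - 29173 = (-9 - 3*(30 - 1*(-28))) - 29173 = (-9 - 3*(30 + 28)) - 29173 = (-9 - 3*58) - 29173 = (-9 - 174) - 29173 = -183 - 29173 = -29356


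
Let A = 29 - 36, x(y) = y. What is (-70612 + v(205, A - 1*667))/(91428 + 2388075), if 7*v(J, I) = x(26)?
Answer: -494258/17356521 ≈ -0.028477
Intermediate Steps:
A = -7
v(J, I) = 26/7 (v(J, I) = (⅐)*26 = 26/7)
(-70612 + v(205, A - 1*667))/(91428 + 2388075) = (-70612 + 26/7)/(91428 + 2388075) = -494258/7/2479503 = -494258/7*1/2479503 = -494258/17356521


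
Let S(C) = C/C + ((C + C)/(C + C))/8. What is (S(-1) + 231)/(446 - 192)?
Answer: 1857/2032 ≈ 0.91388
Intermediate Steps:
S(C) = 9/8 (S(C) = 1 + ((2*C)/((2*C)))*(⅛) = 1 + ((2*C)*(1/(2*C)))*(⅛) = 1 + 1*(⅛) = 1 + ⅛ = 9/8)
(S(-1) + 231)/(446 - 192) = (9/8 + 231)/(446 - 192) = (1857/8)/254 = (1/254)*(1857/8) = 1857/2032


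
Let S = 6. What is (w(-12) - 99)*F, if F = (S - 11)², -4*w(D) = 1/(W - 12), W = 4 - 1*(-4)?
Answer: -39575/16 ≈ -2473.4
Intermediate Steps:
W = 8 (W = 4 + 4 = 8)
w(D) = 1/16 (w(D) = -1/(4*(8 - 12)) = -¼/(-4) = -¼*(-¼) = 1/16)
F = 25 (F = (6 - 11)² = (-5)² = 25)
(w(-12) - 99)*F = (1/16 - 99)*25 = -1583/16*25 = -39575/16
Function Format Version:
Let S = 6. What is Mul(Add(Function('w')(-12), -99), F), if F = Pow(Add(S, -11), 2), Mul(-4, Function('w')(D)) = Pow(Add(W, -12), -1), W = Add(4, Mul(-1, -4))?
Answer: Rational(-39575, 16) ≈ -2473.4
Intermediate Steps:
W = 8 (W = Add(4, 4) = 8)
Function('w')(D) = Rational(1, 16) (Function('w')(D) = Mul(Rational(-1, 4), Pow(Add(8, -12), -1)) = Mul(Rational(-1, 4), Pow(-4, -1)) = Mul(Rational(-1, 4), Rational(-1, 4)) = Rational(1, 16))
F = 25 (F = Pow(Add(6, -11), 2) = Pow(-5, 2) = 25)
Mul(Add(Function('w')(-12), -99), F) = Mul(Add(Rational(1, 16), -99), 25) = Mul(Rational(-1583, 16), 25) = Rational(-39575, 16)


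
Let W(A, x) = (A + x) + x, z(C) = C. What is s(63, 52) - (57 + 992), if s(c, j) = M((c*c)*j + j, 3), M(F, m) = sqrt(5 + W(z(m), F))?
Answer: -1049 + 2*sqrt(103222) ≈ -406.44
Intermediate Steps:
W(A, x) = A + 2*x
M(F, m) = sqrt(5 + m + 2*F) (M(F, m) = sqrt(5 + (m + 2*F)) = sqrt(5 + m + 2*F))
s(c, j) = sqrt(8 + 2*j + 2*j*c**2) (s(c, j) = sqrt(5 + 3 + 2*((c*c)*j + j)) = sqrt(5 + 3 + 2*(c**2*j + j)) = sqrt(5 + 3 + 2*(j*c**2 + j)) = sqrt(5 + 3 + 2*(j + j*c**2)) = sqrt(5 + 3 + (2*j + 2*j*c**2)) = sqrt(8 + 2*j + 2*j*c**2))
s(63, 52) - (57 + 992) = sqrt(2)*sqrt(4 + 52*(1 + 63**2)) - (57 + 992) = sqrt(2)*sqrt(4 + 52*(1 + 3969)) - 1*1049 = sqrt(2)*sqrt(4 + 52*3970) - 1049 = sqrt(2)*sqrt(4 + 206440) - 1049 = sqrt(2)*sqrt(206444) - 1049 = sqrt(2)*(2*sqrt(51611)) - 1049 = 2*sqrt(103222) - 1049 = -1049 + 2*sqrt(103222)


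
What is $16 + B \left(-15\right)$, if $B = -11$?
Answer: $181$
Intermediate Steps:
$16 + B \left(-15\right) = 16 - -165 = 16 + 165 = 181$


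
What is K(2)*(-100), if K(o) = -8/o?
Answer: 400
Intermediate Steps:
K(2)*(-100) = -8/2*(-100) = -8*½*(-100) = -4*(-100) = 400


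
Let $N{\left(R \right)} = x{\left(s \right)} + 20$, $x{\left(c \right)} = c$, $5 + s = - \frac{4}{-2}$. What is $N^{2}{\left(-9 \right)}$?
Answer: $289$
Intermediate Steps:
$s = -3$ ($s = -5 - \frac{4}{-2} = -5 - -2 = -5 + 2 = -3$)
$N{\left(R \right)} = 17$ ($N{\left(R \right)} = -3 + 20 = 17$)
$N^{2}{\left(-9 \right)} = 17^{2} = 289$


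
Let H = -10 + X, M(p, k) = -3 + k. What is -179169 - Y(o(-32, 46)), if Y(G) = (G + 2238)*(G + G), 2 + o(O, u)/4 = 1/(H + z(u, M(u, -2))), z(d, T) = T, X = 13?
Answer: -134609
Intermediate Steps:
H = 3 (H = -10 + 13 = 3)
o(O, u) = -10 (o(O, u) = -8 + 4/(3 + (-3 - 2)) = -8 + 4/(3 - 5) = -8 + 4/(-2) = -8 + 4*(-½) = -8 - 2 = -10)
Y(G) = 2*G*(2238 + G) (Y(G) = (2238 + G)*(2*G) = 2*G*(2238 + G))
-179169 - Y(o(-32, 46)) = -179169 - 2*(-10)*(2238 - 10) = -179169 - 2*(-10)*2228 = -179169 - 1*(-44560) = -179169 + 44560 = -134609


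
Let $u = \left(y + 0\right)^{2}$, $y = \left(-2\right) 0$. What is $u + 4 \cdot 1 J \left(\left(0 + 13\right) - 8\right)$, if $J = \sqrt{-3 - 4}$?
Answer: $20 i \sqrt{7} \approx 52.915 i$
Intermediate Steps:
$J = i \sqrt{7}$ ($J = \sqrt{-7} = i \sqrt{7} \approx 2.6458 i$)
$y = 0$
$u = 0$ ($u = \left(0 + 0\right)^{2} = 0^{2} = 0$)
$u + 4 \cdot 1 J \left(\left(0 + 13\right) - 8\right) = 0 + 4 \cdot 1 i \sqrt{7} \left(\left(0 + 13\right) - 8\right) = 0 + 4 i \sqrt{7} \left(13 - 8\right) = 0 + 4 i \sqrt{7} \cdot 5 = 0 + 20 i \sqrt{7} = 20 i \sqrt{7}$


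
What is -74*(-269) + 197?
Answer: 20103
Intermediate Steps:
-74*(-269) + 197 = 19906 + 197 = 20103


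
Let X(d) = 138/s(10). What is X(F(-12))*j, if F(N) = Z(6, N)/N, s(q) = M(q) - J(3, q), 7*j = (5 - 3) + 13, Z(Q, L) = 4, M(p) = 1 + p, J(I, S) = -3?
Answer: 1035/49 ≈ 21.122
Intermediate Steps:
j = 15/7 (j = ((5 - 3) + 13)/7 = (2 + 13)/7 = (1/7)*15 = 15/7 ≈ 2.1429)
s(q) = 4 + q (s(q) = (1 + q) - 1*(-3) = (1 + q) + 3 = 4 + q)
F(N) = 4/N
X(d) = 69/7 (X(d) = 138/(4 + 10) = 138/14 = 138*(1/14) = 69/7)
X(F(-12))*j = (69/7)*(15/7) = 1035/49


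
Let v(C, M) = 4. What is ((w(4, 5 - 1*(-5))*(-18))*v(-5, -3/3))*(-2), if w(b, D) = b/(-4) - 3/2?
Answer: -360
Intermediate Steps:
w(b, D) = -3/2 - b/4 (w(b, D) = b*(-¼) - 3*½ = -b/4 - 3/2 = -3/2 - b/4)
((w(4, 5 - 1*(-5))*(-18))*v(-5, -3/3))*(-2) = (((-3/2 - ¼*4)*(-18))*4)*(-2) = (((-3/2 - 1)*(-18))*4)*(-2) = (-5/2*(-18)*4)*(-2) = (45*4)*(-2) = 180*(-2) = -360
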